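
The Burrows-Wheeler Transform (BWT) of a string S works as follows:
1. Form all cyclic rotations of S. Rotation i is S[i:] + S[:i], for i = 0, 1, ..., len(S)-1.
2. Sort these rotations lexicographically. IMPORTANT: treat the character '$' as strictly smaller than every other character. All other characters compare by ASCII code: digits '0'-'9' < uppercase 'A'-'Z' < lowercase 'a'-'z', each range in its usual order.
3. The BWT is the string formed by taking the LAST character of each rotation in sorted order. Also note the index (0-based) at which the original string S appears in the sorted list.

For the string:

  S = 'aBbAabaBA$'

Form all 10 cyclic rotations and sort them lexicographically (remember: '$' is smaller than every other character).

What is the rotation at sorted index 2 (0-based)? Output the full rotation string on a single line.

Answer: AabaBA$aBb

Derivation:
All 10 rotations (rotation i = S[i:]+S[:i]):
  rot[0] = aBbAabaBA$
  rot[1] = BbAabaBA$a
  rot[2] = bAabaBA$aB
  rot[3] = AabaBA$aBb
  rot[4] = abaBA$aBbA
  rot[5] = baBA$aBbAa
  rot[6] = aBA$aBbAab
  rot[7] = BA$aBbAaba
  rot[8] = A$aBbAabaB
  rot[9] = $aBbAabaBA
Sorted (with $ < everything):
  sorted[0] = $aBbAabaBA
  sorted[1] = A$aBbAabaB
  sorted[2] = AabaBA$aBb
  sorted[3] = BA$aBbAaba
  sorted[4] = BbAabaBA$a
  sorted[5] = aBA$aBbAab
  sorted[6] = aBbAabaBA$
  sorted[7] = abaBA$aBbA
  sorted[8] = bAabaBA$aB
  sorted[9] = baBA$aBbAa
sorted[2] = AabaBA$aBb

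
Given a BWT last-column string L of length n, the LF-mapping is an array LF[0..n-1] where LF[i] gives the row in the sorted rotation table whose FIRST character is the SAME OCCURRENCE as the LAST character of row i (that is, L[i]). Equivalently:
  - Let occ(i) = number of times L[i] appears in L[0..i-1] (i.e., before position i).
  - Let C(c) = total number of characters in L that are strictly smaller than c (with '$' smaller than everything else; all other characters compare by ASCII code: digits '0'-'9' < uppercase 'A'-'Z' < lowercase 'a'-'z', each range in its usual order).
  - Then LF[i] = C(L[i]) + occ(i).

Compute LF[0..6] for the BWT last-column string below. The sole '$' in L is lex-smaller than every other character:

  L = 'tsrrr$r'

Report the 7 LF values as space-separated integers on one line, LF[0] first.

Answer: 6 5 1 2 3 0 4

Derivation:
Char counts: '$':1, 'r':4, 's':1, 't':1
C (first-col start): C('$')=0, C('r')=1, C('s')=5, C('t')=6
L[0]='t': occ=0, LF[0]=C('t')+0=6+0=6
L[1]='s': occ=0, LF[1]=C('s')+0=5+0=5
L[2]='r': occ=0, LF[2]=C('r')+0=1+0=1
L[3]='r': occ=1, LF[3]=C('r')+1=1+1=2
L[4]='r': occ=2, LF[4]=C('r')+2=1+2=3
L[5]='$': occ=0, LF[5]=C('$')+0=0+0=0
L[6]='r': occ=3, LF[6]=C('r')+3=1+3=4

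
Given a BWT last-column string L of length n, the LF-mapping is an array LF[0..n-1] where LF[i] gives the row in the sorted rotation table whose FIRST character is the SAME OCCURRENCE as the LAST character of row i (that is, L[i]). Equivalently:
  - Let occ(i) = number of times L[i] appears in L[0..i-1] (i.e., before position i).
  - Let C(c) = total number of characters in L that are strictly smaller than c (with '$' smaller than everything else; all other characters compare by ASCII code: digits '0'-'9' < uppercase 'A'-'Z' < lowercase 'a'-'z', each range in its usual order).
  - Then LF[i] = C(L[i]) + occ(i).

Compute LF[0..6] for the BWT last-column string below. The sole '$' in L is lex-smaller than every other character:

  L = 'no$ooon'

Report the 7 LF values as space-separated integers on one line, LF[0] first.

Char counts: '$':1, 'n':2, 'o':4
C (first-col start): C('$')=0, C('n')=1, C('o')=3
L[0]='n': occ=0, LF[0]=C('n')+0=1+0=1
L[1]='o': occ=0, LF[1]=C('o')+0=3+0=3
L[2]='$': occ=0, LF[2]=C('$')+0=0+0=0
L[3]='o': occ=1, LF[3]=C('o')+1=3+1=4
L[4]='o': occ=2, LF[4]=C('o')+2=3+2=5
L[5]='o': occ=3, LF[5]=C('o')+3=3+3=6
L[6]='n': occ=1, LF[6]=C('n')+1=1+1=2

Answer: 1 3 0 4 5 6 2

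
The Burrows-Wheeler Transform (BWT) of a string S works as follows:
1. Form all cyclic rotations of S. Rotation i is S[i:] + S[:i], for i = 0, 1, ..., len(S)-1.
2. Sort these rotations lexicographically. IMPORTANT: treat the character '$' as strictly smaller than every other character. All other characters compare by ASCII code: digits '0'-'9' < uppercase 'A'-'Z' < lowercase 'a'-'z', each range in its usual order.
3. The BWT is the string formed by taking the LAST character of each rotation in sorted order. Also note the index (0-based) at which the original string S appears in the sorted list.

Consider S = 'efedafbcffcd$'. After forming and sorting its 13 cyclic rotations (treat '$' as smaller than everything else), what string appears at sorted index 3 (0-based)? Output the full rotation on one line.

All 13 rotations (rotation i = S[i:]+S[:i]):
  rot[0] = efedafbcffcd$
  rot[1] = fedafbcffcd$e
  rot[2] = edafbcffcd$ef
  rot[3] = dafbcffcd$efe
  rot[4] = afbcffcd$efed
  rot[5] = fbcffcd$efeda
  rot[6] = bcffcd$efedaf
  rot[7] = cffcd$efedafb
  rot[8] = ffcd$efedafbc
  rot[9] = fcd$efedafbcf
  rot[10] = cd$efedafbcff
  rot[11] = d$efedafbcffc
  rot[12] = $efedafbcffcd
Sorted (with $ < everything):
  sorted[0] = $efedafbcffcd
  sorted[1] = afbcffcd$efed
  sorted[2] = bcffcd$efedaf
  sorted[3] = cd$efedafbcff
  sorted[4] = cffcd$efedafb
  sorted[5] = d$efedafbcffc
  sorted[6] = dafbcffcd$efe
  sorted[7] = edafbcffcd$ef
  sorted[8] = efedafbcffcd$
  sorted[9] = fbcffcd$efeda
  sorted[10] = fcd$efedafbcf
  sorted[11] = fedafbcffcd$e
  sorted[12] = ffcd$efedafbc
sorted[3] = cd$efedafbcff

Answer: cd$efedafbcff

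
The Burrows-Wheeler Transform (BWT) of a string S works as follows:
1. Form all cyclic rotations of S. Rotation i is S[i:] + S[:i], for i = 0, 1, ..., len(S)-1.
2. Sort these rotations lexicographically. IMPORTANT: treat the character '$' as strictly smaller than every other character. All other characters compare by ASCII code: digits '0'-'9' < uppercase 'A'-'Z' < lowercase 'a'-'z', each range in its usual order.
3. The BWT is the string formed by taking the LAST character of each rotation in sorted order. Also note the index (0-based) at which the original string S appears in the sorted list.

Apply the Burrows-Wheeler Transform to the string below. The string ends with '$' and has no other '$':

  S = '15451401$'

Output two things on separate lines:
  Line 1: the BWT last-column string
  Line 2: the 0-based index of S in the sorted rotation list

Answer: 1405$1541
4

Derivation:
All 9 rotations (rotation i = S[i:]+S[:i]):
  rot[0] = 15451401$
  rot[1] = 5451401$1
  rot[2] = 451401$15
  rot[3] = 51401$154
  rot[4] = 1401$1545
  rot[5] = 401$15451
  rot[6] = 01$154514
  rot[7] = 1$1545140
  rot[8] = $15451401
Sorted (with $ < everything):
  sorted[0] = $15451401  (last char: '1')
  sorted[1] = 01$154514  (last char: '4')
  sorted[2] = 1$1545140  (last char: '0')
  sorted[3] = 1401$1545  (last char: '5')
  sorted[4] = 15451401$  (last char: '$')
  sorted[5] = 401$15451  (last char: '1')
  sorted[6] = 451401$15  (last char: '5')
  sorted[7] = 51401$154  (last char: '4')
  sorted[8] = 5451401$1  (last char: '1')
Last column: 1405$1541
Original string S is at sorted index 4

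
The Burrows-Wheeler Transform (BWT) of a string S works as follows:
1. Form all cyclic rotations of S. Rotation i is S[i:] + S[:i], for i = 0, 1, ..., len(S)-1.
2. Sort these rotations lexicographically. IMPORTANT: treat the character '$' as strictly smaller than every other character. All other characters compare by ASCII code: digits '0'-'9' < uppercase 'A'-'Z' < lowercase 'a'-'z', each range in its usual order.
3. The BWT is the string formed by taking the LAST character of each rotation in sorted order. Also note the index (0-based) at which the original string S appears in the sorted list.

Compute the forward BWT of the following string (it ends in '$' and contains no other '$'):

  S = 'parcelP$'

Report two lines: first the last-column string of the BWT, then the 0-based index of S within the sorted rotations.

All 8 rotations (rotation i = S[i:]+S[:i]):
  rot[0] = parcelP$
  rot[1] = arcelP$p
  rot[2] = rcelP$pa
  rot[3] = celP$par
  rot[4] = elP$parc
  rot[5] = lP$parce
  rot[6] = P$parcel
  rot[7] = $parcelP
Sorted (with $ < everything):
  sorted[0] = $parcelP  (last char: 'P')
  sorted[1] = P$parcel  (last char: 'l')
  sorted[2] = arcelP$p  (last char: 'p')
  sorted[3] = celP$par  (last char: 'r')
  sorted[4] = elP$parc  (last char: 'c')
  sorted[5] = lP$parce  (last char: 'e')
  sorted[6] = parcelP$  (last char: '$')
  sorted[7] = rcelP$pa  (last char: 'a')
Last column: Plprce$a
Original string S is at sorted index 6

Answer: Plprce$a
6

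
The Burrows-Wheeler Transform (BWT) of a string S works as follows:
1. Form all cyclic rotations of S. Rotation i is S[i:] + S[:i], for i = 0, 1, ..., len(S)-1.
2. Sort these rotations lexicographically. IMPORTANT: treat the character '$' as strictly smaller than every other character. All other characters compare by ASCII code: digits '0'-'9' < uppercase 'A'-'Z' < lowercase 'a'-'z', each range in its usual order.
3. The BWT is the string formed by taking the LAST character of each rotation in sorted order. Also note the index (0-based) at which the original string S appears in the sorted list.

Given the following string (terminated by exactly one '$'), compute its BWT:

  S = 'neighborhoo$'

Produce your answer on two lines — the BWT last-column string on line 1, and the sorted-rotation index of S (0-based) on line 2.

All 12 rotations (rotation i = S[i:]+S[:i]):
  rot[0] = neighborhoo$
  rot[1] = eighborhoo$n
  rot[2] = ighborhoo$ne
  rot[3] = ghborhoo$nei
  rot[4] = hborhoo$neig
  rot[5] = borhoo$neigh
  rot[6] = orhoo$neighb
  rot[7] = rhoo$neighbo
  rot[8] = hoo$neighbor
  rot[9] = oo$neighborh
  rot[10] = o$neighborho
  rot[11] = $neighborhoo
Sorted (with $ < everything):
  sorted[0] = $neighborhoo  (last char: 'o')
  sorted[1] = borhoo$neigh  (last char: 'h')
  sorted[2] = eighborhoo$n  (last char: 'n')
  sorted[3] = ghborhoo$nei  (last char: 'i')
  sorted[4] = hborhoo$neig  (last char: 'g')
  sorted[5] = hoo$neighbor  (last char: 'r')
  sorted[6] = ighborhoo$ne  (last char: 'e')
  sorted[7] = neighborhoo$  (last char: '$')
  sorted[8] = o$neighborho  (last char: 'o')
  sorted[9] = oo$neighborh  (last char: 'h')
  sorted[10] = orhoo$neighb  (last char: 'b')
  sorted[11] = rhoo$neighbo  (last char: 'o')
Last column: ohnigre$ohbo
Original string S is at sorted index 7

Answer: ohnigre$ohbo
7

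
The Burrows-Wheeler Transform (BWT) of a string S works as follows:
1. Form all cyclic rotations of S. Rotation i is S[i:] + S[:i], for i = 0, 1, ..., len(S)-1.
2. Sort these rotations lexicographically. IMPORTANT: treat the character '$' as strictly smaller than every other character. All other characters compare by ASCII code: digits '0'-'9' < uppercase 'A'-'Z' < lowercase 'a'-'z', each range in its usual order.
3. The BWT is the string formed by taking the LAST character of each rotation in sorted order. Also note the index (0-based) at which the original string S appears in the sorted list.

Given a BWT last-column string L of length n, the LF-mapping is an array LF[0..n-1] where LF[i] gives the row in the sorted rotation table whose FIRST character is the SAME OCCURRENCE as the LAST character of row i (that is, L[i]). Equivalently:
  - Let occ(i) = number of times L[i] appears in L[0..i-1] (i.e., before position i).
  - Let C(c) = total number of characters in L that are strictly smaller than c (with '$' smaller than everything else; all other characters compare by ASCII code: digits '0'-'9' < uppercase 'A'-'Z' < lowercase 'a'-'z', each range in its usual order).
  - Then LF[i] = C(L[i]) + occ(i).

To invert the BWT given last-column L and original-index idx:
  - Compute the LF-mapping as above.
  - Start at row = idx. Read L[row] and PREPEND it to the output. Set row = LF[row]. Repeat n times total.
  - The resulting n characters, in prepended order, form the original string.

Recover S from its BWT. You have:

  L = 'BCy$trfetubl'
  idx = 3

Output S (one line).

Answer: butterflyCB$

Derivation:
LF mapping: 1 2 11 0 8 7 5 4 9 10 3 6
Walk LF starting at row 3, prepending L[row]:
  step 1: row=3, L[3]='$', prepend. Next row=LF[3]=0
  step 2: row=0, L[0]='B', prepend. Next row=LF[0]=1
  step 3: row=1, L[1]='C', prepend. Next row=LF[1]=2
  step 4: row=2, L[2]='y', prepend. Next row=LF[2]=11
  step 5: row=11, L[11]='l', prepend. Next row=LF[11]=6
  step 6: row=6, L[6]='f', prepend. Next row=LF[6]=5
  step 7: row=5, L[5]='r', prepend. Next row=LF[5]=7
  step 8: row=7, L[7]='e', prepend. Next row=LF[7]=4
  step 9: row=4, L[4]='t', prepend. Next row=LF[4]=8
  step 10: row=8, L[8]='t', prepend. Next row=LF[8]=9
  step 11: row=9, L[9]='u', prepend. Next row=LF[9]=10
  step 12: row=10, L[10]='b', prepend. Next row=LF[10]=3
Reversed output: butterflyCB$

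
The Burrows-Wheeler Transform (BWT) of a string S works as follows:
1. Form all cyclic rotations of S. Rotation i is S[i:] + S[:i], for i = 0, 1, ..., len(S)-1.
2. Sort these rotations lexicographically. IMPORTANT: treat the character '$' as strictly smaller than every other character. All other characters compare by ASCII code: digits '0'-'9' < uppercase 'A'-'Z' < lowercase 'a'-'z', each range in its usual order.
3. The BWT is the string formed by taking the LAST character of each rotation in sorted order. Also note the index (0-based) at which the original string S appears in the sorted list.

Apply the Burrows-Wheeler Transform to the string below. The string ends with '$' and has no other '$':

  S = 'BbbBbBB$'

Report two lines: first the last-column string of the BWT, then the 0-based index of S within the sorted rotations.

Answer: BBbb$BbB
4

Derivation:
All 8 rotations (rotation i = S[i:]+S[:i]):
  rot[0] = BbbBbBB$
  rot[1] = bbBbBB$B
  rot[2] = bBbBB$Bb
  rot[3] = BbBB$Bbb
  rot[4] = bBB$BbbB
  rot[5] = BB$BbbBb
  rot[6] = B$BbbBbB
  rot[7] = $BbbBbBB
Sorted (with $ < everything):
  sorted[0] = $BbbBbBB  (last char: 'B')
  sorted[1] = B$BbbBbB  (last char: 'B')
  sorted[2] = BB$BbbBb  (last char: 'b')
  sorted[3] = BbBB$Bbb  (last char: 'b')
  sorted[4] = BbbBbBB$  (last char: '$')
  sorted[5] = bBB$BbbB  (last char: 'B')
  sorted[6] = bBbBB$Bb  (last char: 'b')
  sorted[7] = bbBbBB$B  (last char: 'B')
Last column: BBbb$BbB
Original string S is at sorted index 4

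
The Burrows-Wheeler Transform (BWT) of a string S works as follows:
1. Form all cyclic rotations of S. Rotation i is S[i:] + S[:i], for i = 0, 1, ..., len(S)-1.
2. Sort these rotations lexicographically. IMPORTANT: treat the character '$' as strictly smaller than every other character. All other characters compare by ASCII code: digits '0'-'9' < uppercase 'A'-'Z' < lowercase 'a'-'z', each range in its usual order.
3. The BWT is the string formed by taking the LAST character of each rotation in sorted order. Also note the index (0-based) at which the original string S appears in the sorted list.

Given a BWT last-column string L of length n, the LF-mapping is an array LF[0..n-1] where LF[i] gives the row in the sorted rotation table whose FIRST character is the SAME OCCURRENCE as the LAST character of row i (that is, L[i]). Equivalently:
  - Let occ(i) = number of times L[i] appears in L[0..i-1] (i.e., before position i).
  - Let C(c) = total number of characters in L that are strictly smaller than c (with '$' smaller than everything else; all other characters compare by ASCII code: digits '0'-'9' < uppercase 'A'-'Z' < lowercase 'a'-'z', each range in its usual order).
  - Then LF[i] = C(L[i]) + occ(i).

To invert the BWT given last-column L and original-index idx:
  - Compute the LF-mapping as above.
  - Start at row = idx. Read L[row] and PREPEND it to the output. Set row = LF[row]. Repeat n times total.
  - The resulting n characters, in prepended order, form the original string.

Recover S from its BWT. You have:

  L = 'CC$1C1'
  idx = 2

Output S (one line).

Answer: 1CC1C$

Derivation:
LF mapping: 3 4 0 1 5 2
Walk LF starting at row 2, prepending L[row]:
  step 1: row=2, L[2]='$', prepend. Next row=LF[2]=0
  step 2: row=0, L[0]='C', prepend. Next row=LF[0]=3
  step 3: row=3, L[3]='1', prepend. Next row=LF[3]=1
  step 4: row=1, L[1]='C', prepend. Next row=LF[1]=4
  step 5: row=4, L[4]='C', prepend. Next row=LF[4]=5
  step 6: row=5, L[5]='1', prepend. Next row=LF[5]=2
Reversed output: 1CC1C$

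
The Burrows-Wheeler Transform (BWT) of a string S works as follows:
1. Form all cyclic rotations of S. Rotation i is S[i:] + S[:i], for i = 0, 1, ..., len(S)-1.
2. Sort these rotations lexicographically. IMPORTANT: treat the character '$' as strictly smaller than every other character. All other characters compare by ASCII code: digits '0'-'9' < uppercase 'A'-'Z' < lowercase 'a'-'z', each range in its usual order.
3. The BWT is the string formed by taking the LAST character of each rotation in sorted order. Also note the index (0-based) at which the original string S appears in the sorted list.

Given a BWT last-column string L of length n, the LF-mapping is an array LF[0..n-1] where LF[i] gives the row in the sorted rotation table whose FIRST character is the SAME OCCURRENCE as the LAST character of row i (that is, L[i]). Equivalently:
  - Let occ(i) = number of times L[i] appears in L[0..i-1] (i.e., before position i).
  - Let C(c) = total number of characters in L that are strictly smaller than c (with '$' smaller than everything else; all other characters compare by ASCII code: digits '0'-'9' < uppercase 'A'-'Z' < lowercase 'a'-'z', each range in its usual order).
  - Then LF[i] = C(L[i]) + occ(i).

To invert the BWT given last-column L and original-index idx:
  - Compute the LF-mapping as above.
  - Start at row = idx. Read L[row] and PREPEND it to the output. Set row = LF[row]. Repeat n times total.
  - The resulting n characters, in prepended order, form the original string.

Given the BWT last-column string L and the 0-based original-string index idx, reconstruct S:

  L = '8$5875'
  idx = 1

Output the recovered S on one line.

Answer: 55878$

Derivation:
LF mapping: 4 0 1 5 3 2
Walk LF starting at row 1, prepending L[row]:
  step 1: row=1, L[1]='$', prepend. Next row=LF[1]=0
  step 2: row=0, L[0]='8', prepend. Next row=LF[0]=4
  step 3: row=4, L[4]='7', prepend. Next row=LF[4]=3
  step 4: row=3, L[3]='8', prepend. Next row=LF[3]=5
  step 5: row=5, L[5]='5', prepend. Next row=LF[5]=2
  step 6: row=2, L[2]='5', prepend. Next row=LF[2]=1
Reversed output: 55878$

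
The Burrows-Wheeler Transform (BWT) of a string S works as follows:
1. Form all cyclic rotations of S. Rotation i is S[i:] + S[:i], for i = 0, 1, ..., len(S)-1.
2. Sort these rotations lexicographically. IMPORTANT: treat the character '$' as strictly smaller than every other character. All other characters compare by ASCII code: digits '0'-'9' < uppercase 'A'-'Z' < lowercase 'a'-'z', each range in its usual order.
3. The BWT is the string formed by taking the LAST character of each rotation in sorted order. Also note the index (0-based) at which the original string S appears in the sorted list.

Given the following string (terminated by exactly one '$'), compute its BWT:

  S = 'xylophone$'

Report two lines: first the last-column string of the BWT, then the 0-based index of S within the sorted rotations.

All 10 rotations (rotation i = S[i:]+S[:i]):
  rot[0] = xylophone$
  rot[1] = ylophone$x
  rot[2] = lophone$xy
  rot[3] = ophone$xyl
  rot[4] = phone$xylo
  rot[5] = hone$xylop
  rot[6] = one$xyloph
  rot[7] = ne$xylopho
  rot[8] = e$xylophon
  rot[9] = $xylophone
Sorted (with $ < everything):
  sorted[0] = $xylophone  (last char: 'e')
  sorted[1] = e$xylophon  (last char: 'n')
  sorted[2] = hone$xylop  (last char: 'p')
  sorted[3] = lophone$xy  (last char: 'y')
  sorted[4] = ne$xylopho  (last char: 'o')
  sorted[5] = one$xyloph  (last char: 'h')
  sorted[6] = ophone$xyl  (last char: 'l')
  sorted[7] = phone$xylo  (last char: 'o')
  sorted[8] = xylophone$  (last char: '$')
  sorted[9] = ylophone$x  (last char: 'x')
Last column: enpyohlo$x
Original string S is at sorted index 8

Answer: enpyohlo$x
8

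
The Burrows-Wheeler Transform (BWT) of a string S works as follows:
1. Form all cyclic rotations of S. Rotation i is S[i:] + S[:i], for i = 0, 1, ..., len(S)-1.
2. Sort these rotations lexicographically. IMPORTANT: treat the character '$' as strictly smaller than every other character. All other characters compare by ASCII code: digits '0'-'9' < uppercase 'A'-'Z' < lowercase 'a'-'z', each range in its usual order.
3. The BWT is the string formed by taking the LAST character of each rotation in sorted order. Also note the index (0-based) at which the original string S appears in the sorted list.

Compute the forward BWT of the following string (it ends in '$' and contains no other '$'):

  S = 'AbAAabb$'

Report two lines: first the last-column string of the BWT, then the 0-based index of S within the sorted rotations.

Answer: bbA$AbAa
3

Derivation:
All 8 rotations (rotation i = S[i:]+S[:i]):
  rot[0] = AbAAabb$
  rot[1] = bAAabb$A
  rot[2] = AAabb$Ab
  rot[3] = Aabb$AbA
  rot[4] = abb$AbAA
  rot[5] = bb$AbAAa
  rot[6] = b$AbAAab
  rot[7] = $AbAAabb
Sorted (with $ < everything):
  sorted[0] = $AbAAabb  (last char: 'b')
  sorted[1] = AAabb$Ab  (last char: 'b')
  sorted[2] = Aabb$AbA  (last char: 'A')
  sorted[3] = AbAAabb$  (last char: '$')
  sorted[4] = abb$AbAA  (last char: 'A')
  sorted[5] = b$AbAAab  (last char: 'b')
  sorted[6] = bAAabb$A  (last char: 'A')
  sorted[7] = bb$AbAAa  (last char: 'a')
Last column: bbA$AbAa
Original string S is at sorted index 3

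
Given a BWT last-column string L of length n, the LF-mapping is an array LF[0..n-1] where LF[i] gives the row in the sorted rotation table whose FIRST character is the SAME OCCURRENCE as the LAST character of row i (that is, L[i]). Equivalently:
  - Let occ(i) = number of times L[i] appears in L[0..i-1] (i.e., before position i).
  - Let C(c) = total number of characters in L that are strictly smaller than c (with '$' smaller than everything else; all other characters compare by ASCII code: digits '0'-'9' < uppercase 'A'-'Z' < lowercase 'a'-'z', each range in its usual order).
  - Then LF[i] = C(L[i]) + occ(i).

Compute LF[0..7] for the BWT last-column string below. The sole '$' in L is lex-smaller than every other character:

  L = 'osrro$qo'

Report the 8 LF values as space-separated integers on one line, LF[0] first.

Char counts: '$':1, 'o':3, 'q':1, 'r':2, 's':1
C (first-col start): C('$')=0, C('o')=1, C('q')=4, C('r')=5, C('s')=7
L[0]='o': occ=0, LF[0]=C('o')+0=1+0=1
L[1]='s': occ=0, LF[1]=C('s')+0=7+0=7
L[2]='r': occ=0, LF[2]=C('r')+0=5+0=5
L[3]='r': occ=1, LF[3]=C('r')+1=5+1=6
L[4]='o': occ=1, LF[4]=C('o')+1=1+1=2
L[5]='$': occ=0, LF[5]=C('$')+0=0+0=0
L[6]='q': occ=0, LF[6]=C('q')+0=4+0=4
L[7]='o': occ=2, LF[7]=C('o')+2=1+2=3

Answer: 1 7 5 6 2 0 4 3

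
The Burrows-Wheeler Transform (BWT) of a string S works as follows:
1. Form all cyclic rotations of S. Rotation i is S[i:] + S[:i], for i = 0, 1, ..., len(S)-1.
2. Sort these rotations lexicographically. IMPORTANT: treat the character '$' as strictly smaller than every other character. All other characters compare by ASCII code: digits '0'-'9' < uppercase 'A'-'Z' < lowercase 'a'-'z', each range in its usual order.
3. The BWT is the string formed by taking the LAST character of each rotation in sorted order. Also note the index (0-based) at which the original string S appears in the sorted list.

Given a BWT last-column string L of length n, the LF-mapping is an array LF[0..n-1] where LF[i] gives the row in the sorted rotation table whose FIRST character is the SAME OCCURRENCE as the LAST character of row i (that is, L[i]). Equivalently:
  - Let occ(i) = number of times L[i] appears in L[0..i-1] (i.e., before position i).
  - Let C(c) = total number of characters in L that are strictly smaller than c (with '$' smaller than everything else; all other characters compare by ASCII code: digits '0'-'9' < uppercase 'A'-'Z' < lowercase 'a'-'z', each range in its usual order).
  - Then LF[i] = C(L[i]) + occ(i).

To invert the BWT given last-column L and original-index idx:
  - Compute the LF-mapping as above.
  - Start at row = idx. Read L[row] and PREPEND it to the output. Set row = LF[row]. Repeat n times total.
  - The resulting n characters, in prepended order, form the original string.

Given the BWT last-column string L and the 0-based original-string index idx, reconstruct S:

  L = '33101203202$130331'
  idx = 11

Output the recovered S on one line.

LF mapping: 12 13 5 1 6 9 2 14 10 3 11 0 7 15 4 16 17 8
Walk LF starting at row 11, prepending L[row]:
  step 1: row=11, L[11]='$', prepend. Next row=LF[11]=0
  step 2: row=0, L[0]='3', prepend. Next row=LF[0]=12
  step 3: row=12, L[12]='1', prepend. Next row=LF[12]=7
  step 4: row=7, L[7]='3', prepend. Next row=LF[7]=14
  step 5: row=14, L[14]='0', prepend. Next row=LF[14]=4
  step 6: row=4, L[4]='1', prepend. Next row=LF[4]=6
  step 7: row=6, L[6]='0', prepend. Next row=LF[6]=2
  step 8: row=2, L[2]='1', prepend. Next row=LF[2]=5
  step 9: row=5, L[5]='2', prepend. Next row=LF[5]=9
  step 10: row=9, L[9]='0', prepend. Next row=LF[9]=3
  step 11: row=3, L[3]='0', prepend. Next row=LF[3]=1
  step 12: row=1, L[1]='3', prepend. Next row=LF[1]=13
  step 13: row=13, L[13]='3', prepend. Next row=LF[13]=15
  step 14: row=15, L[15]='3', prepend. Next row=LF[15]=16
  step 15: row=16, L[16]='3', prepend. Next row=LF[16]=17
  step 16: row=17, L[17]='1', prepend. Next row=LF[17]=8
  step 17: row=8, L[8]='2', prepend. Next row=LF[8]=10
  step 18: row=10, L[10]='2', prepend. Next row=LF[10]=11
Reversed output: 22133330021010313$

Answer: 22133330021010313$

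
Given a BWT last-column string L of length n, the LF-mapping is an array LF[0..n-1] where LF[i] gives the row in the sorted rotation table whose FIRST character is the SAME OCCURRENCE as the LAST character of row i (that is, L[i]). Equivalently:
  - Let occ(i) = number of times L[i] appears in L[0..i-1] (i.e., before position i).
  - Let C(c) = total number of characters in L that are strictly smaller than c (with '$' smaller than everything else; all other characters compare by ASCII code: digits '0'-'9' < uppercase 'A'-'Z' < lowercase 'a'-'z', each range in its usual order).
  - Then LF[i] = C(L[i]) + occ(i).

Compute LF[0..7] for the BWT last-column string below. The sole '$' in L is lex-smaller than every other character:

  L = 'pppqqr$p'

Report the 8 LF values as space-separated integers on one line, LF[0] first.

Answer: 1 2 3 5 6 7 0 4

Derivation:
Char counts: '$':1, 'p':4, 'q':2, 'r':1
C (first-col start): C('$')=0, C('p')=1, C('q')=5, C('r')=7
L[0]='p': occ=0, LF[0]=C('p')+0=1+0=1
L[1]='p': occ=1, LF[1]=C('p')+1=1+1=2
L[2]='p': occ=2, LF[2]=C('p')+2=1+2=3
L[3]='q': occ=0, LF[3]=C('q')+0=5+0=5
L[4]='q': occ=1, LF[4]=C('q')+1=5+1=6
L[5]='r': occ=0, LF[5]=C('r')+0=7+0=7
L[6]='$': occ=0, LF[6]=C('$')+0=0+0=0
L[7]='p': occ=3, LF[7]=C('p')+3=1+3=4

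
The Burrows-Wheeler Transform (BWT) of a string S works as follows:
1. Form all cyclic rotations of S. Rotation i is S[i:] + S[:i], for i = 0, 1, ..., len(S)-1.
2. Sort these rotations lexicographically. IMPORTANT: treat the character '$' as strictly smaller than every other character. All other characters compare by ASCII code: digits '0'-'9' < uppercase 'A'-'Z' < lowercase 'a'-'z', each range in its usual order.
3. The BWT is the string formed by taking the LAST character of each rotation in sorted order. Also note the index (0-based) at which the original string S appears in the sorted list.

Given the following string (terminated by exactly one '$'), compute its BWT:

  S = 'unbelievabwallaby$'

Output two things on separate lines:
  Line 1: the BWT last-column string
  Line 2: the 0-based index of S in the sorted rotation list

All 18 rotations (rotation i = S[i:]+S[:i]):
  rot[0] = unbelievabwallaby$
  rot[1] = nbelievabwallaby$u
  rot[2] = believabwallaby$un
  rot[3] = elievabwallaby$unb
  rot[4] = lievabwallaby$unbe
  rot[5] = ievabwallaby$unbel
  rot[6] = evabwallaby$unbeli
  rot[7] = vabwallaby$unbelie
  rot[8] = abwallaby$unbeliev
  rot[9] = bwallaby$unbelieva
  rot[10] = wallaby$unbelievab
  rot[11] = allaby$unbelievabw
  rot[12] = llaby$unbelievabwa
  rot[13] = laby$unbelievabwal
  rot[14] = aby$unbelievabwall
  rot[15] = by$unbelievabwalla
  rot[16] = y$unbelievabwallab
  rot[17] = $unbelievabwallaby
Sorted (with $ < everything):
  sorted[0] = $unbelievabwallaby  (last char: 'y')
  sorted[1] = abwallaby$unbeliev  (last char: 'v')
  sorted[2] = aby$unbelievabwall  (last char: 'l')
  sorted[3] = allaby$unbelievabw  (last char: 'w')
  sorted[4] = believabwallaby$un  (last char: 'n')
  sorted[5] = bwallaby$unbelieva  (last char: 'a')
  sorted[6] = by$unbelievabwalla  (last char: 'a')
  sorted[7] = elievabwallaby$unb  (last char: 'b')
  sorted[8] = evabwallaby$unbeli  (last char: 'i')
  sorted[9] = ievabwallaby$unbel  (last char: 'l')
  sorted[10] = laby$unbelievabwal  (last char: 'l')
  sorted[11] = lievabwallaby$unbe  (last char: 'e')
  sorted[12] = llaby$unbelievabwa  (last char: 'a')
  sorted[13] = nbelievabwallaby$u  (last char: 'u')
  sorted[14] = unbelievabwallaby$  (last char: '$')
  sorted[15] = vabwallaby$unbelie  (last char: 'e')
  sorted[16] = wallaby$unbelievab  (last char: 'b')
  sorted[17] = y$unbelievabwallab  (last char: 'b')
Last column: yvlwnaabilleau$ebb
Original string S is at sorted index 14

Answer: yvlwnaabilleau$ebb
14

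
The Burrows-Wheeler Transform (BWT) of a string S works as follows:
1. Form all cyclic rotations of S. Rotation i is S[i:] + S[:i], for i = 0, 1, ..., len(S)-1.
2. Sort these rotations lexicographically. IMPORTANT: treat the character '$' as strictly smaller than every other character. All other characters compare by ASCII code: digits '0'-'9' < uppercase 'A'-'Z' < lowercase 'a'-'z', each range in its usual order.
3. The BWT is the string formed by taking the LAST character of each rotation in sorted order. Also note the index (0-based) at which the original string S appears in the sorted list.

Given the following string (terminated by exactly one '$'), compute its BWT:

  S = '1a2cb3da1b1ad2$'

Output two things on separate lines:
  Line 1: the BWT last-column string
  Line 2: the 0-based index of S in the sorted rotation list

All 15 rotations (rotation i = S[i:]+S[:i]):
  rot[0] = 1a2cb3da1b1ad2$
  rot[1] = a2cb3da1b1ad2$1
  rot[2] = 2cb3da1b1ad2$1a
  rot[3] = cb3da1b1ad2$1a2
  rot[4] = b3da1b1ad2$1a2c
  rot[5] = 3da1b1ad2$1a2cb
  rot[6] = da1b1ad2$1a2cb3
  rot[7] = a1b1ad2$1a2cb3d
  rot[8] = 1b1ad2$1a2cb3da
  rot[9] = b1ad2$1a2cb3da1
  rot[10] = 1ad2$1a2cb3da1b
  rot[11] = ad2$1a2cb3da1b1
  rot[12] = d2$1a2cb3da1b1a
  rot[13] = 2$1a2cb3da1b1ad
  rot[14] = $1a2cb3da1b1ad2
Sorted (with $ < everything):
  sorted[0] = $1a2cb3da1b1ad2  (last char: '2')
  sorted[1] = 1a2cb3da1b1ad2$  (last char: '$')
  sorted[2] = 1ad2$1a2cb3da1b  (last char: 'b')
  sorted[3] = 1b1ad2$1a2cb3da  (last char: 'a')
  sorted[4] = 2$1a2cb3da1b1ad  (last char: 'd')
  sorted[5] = 2cb3da1b1ad2$1a  (last char: 'a')
  sorted[6] = 3da1b1ad2$1a2cb  (last char: 'b')
  sorted[7] = a1b1ad2$1a2cb3d  (last char: 'd')
  sorted[8] = a2cb3da1b1ad2$1  (last char: '1')
  sorted[9] = ad2$1a2cb3da1b1  (last char: '1')
  sorted[10] = b1ad2$1a2cb3da1  (last char: '1')
  sorted[11] = b3da1b1ad2$1a2c  (last char: 'c')
  sorted[12] = cb3da1b1ad2$1a2  (last char: '2')
  sorted[13] = d2$1a2cb3da1b1a  (last char: 'a')
  sorted[14] = da1b1ad2$1a2cb3  (last char: '3')
Last column: 2$badabd111c2a3
Original string S is at sorted index 1

Answer: 2$badabd111c2a3
1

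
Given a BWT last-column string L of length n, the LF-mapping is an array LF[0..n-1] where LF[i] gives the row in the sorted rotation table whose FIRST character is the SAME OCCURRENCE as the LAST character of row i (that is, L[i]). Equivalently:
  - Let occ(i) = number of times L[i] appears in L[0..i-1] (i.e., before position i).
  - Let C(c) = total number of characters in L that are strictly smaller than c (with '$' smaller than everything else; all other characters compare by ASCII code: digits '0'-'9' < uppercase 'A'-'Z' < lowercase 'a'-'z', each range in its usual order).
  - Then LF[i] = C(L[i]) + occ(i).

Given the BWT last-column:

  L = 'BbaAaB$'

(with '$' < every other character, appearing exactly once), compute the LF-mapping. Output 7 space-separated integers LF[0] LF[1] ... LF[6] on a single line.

Answer: 2 6 4 1 5 3 0

Derivation:
Char counts: '$':1, 'A':1, 'B':2, 'a':2, 'b':1
C (first-col start): C('$')=0, C('A')=1, C('B')=2, C('a')=4, C('b')=6
L[0]='B': occ=0, LF[0]=C('B')+0=2+0=2
L[1]='b': occ=0, LF[1]=C('b')+0=6+0=6
L[2]='a': occ=0, LF[2]=C('a')+0=4+0=4
L[3]='A': occ=0, LF[3]=C('A')+0=1+0=1
L[4]='a': occ=1, LF[4]=C('a')+1=4+1=5
L[5]='B': occ=1, LF[5]=C('B')+1=2+1=3
L[6]='$': occ=0, LF[6]=C('$')+0=0+0=0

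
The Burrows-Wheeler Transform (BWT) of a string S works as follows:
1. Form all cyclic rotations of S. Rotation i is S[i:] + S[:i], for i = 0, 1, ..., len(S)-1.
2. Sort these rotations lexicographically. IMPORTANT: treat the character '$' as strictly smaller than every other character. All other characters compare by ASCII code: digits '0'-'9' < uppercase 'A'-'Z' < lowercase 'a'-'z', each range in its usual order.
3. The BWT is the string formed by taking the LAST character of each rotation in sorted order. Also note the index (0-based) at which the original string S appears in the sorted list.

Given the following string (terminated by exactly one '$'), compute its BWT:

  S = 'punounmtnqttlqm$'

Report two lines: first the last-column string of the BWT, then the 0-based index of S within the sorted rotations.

All 16 rotations (rotation i = S[i:]+S[:i]):
  rot[0] = punounmtnqttlqm$
  rot[1] = unounmtnqttlqm$p
  rot[2] = nounmtnqttlqm$pu
  rot[3] = ounmtnqttlqm$pun
  rot[4] = unmtnqttlqm$puno
  rot[5] = nmtnqttlqm$punou
  rot[6] = mtnqttlqm$punoun
  rot[7] = tnqttlqm$punounm
  rot[8] = nqttlqm$punounmt
  rot[9] = qttlqm$punounmtn
  rot[10] = ttlqm$punounmtnq
  rot[11] = tlqm$punounmtnqt
  rot[12] = lqm$punounmtnqtt
  rot[13] = qm$punounmtnqttl
  rot[14] = m$punounmtnqttlq
  rot[15] = $punounmtnqttlqm
Sorted (with $ < everything):
  sorted[0] = $punounmtnqttlqm  (last char: 'm')
  sorted[1] = lqm$punounmtnqtt  (last char: 't')
  sorted[2] = m$punounmtnqttlq  (last char: 'q')
  sorted[3] = mtnqttlqm$punoun  (last char: 'n')
  sorted[4] = nmtnqttlqm$punou  (last char: 'u')
  sorted[5] = nounmtnqttlqm$pu  (last char: 'u')
  sorted[6] = nqttlqm$punounmt  (last char: 't')
  sorted[7] = ounmtnqttlqm$pun  (last char: 'n')
  sorted[8] = punounmtnqttlqm$  (last char: '$')
  sorted[9] = qm$punounmtnqttl  (last char: 'l')
  sorted[10] = qttlqm$punounmtn  (last char: 'n')
  sorted[11] = tlqm$punounmtnqt  (last char: 't')
  sorted[12] = tnqttlqm$punounm  (last char: 'm')
  sorted[13] = ttlqm$punounmtnq  (last char: 'q')
  sorted[14] = unmtnqttlqm$puno  (last char: 'o')
  sorted[15] = unounmtnqttlqm$p  (last char: 'p')
Last column: mtqnuutn$lntmqop
Original string S is at sorted index 8

Answer: mtqnuutn$lntmqop
8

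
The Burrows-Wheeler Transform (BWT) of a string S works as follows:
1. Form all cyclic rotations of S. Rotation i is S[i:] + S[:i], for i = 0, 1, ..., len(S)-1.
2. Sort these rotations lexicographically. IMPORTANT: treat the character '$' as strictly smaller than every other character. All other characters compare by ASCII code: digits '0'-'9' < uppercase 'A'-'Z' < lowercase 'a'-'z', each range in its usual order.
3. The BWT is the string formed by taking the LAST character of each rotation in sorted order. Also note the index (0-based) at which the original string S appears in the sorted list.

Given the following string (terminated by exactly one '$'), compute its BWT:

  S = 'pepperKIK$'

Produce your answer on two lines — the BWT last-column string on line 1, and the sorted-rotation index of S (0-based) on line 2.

All 10 rotations (rotation i = S[i:]+S[:i]):
  rot[0] = pepperKIK$
  rot[1] = epperKIK$p
  rot[2] = pperKIK$pe
  rot[3] = perKIK$pep
  rot[4] = erKIK$pepp
  rot[5] = rKIK$peppe
  rot[6] = KIK$pepper
  rot[7] = IK$pepperK
  rot[8] = K$pepperKI
  rot[9] = $pepperKIK
Sorted (with $ < everything):
  sorted[0] = $pepperKIK  (last char: 'K')
  sorted[1] = IK$pepperK  (last char: 'K')
  sorted[2] = K$pepperKI  (last char: 'I')
  sorted[3] = KIK$pepper  (last char: 'r')
  sorted[4] = epperKIK$p  (last char: 'p')
  sorted[5] = erKIK$pepp  (last char: 'p')
  sorted[6] = pepperKIK$  (last char: '$')
  sorted[7] = perKIK$pep  (last char: 'p')
  sorted[8] = pperKIK$pe  (last char: 'e')
  sorted[9] = rKIK$peppe  (last char: 'e')
Last column: KKIrpp$pee
Original string S is at sorted index 6

Answer: KKIrpp$pee
6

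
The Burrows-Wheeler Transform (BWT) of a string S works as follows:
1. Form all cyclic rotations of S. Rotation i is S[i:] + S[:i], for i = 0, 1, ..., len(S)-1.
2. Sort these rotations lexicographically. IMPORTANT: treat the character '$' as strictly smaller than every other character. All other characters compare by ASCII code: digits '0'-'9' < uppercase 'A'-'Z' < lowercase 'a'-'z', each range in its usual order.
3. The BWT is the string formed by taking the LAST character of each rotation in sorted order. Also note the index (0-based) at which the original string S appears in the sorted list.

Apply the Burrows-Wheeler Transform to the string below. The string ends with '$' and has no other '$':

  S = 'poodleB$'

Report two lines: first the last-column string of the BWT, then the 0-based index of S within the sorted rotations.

Answer: Beoldop$
7

Derivation:
All 8 rotations (rotation i = S[i:]+S[:i]):
  rot[0] = poodleB$
  rot[1] = oodleB$p
  rot[2] = odleB$po
  rot[3] = dleB$poo
  rot[4] = leB$pood
  rot[5] = eB$poodl
  rot[6] = B$poodle
  rot[7] = $poodleB
Sorted (with $ < everything):
  sorted[0] = $poodleB  (last char: 'B')
  sorted[1] = B$poodle  (last char: 'e')
  sorted[2] = dleB$poo  (last char: 'o')
  sorted[3] = eB$poodl  (last char: 'l')
  sorted[4] = leB$pood  (last char: 'd')
  sorted[5] = odleB$po  (last char: 'o')
  sorted[6] = oodleB$p  (last char: 'p')
  sorted[7] = poodleB$  (last char: '$')
Last column: Beoldop$
Original string S is at sorted index 7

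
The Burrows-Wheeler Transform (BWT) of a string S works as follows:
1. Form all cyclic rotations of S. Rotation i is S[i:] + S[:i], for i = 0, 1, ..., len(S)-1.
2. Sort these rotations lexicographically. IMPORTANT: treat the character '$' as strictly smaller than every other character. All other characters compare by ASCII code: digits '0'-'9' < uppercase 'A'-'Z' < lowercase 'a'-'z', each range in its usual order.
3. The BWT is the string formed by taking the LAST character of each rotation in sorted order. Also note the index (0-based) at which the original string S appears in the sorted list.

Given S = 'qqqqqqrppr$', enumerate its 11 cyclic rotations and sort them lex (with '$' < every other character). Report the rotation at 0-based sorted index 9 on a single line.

Answer: r$qqqqqqrpp

Derivation:
All 11 rotations (rotation i = S[i:]+S[:i]):
  rot[0] = qqqqqqrppr$
  rot[1] = qqqqqrppr$q
  rot[2] = qqqqrppr$qq
  rot[3] = qqqrppr$qqq
  rot[4] = qqrppr$qqqq
  rot[5] = qrppr$qqqqq
  rot[6] = rppr$qqqqqq
  rot[7] = ppr$qqqqqqr
  rot[8] = pr$qqqqqqrp
  rot[9] = r$qqqqqqrpp
  rot[10] = $qqqqqqrppr
Sorted (with $ < everything):
  sorted[0] = $qqqqqqrppr
  sorted[1] = ppr$qqqqqqr
  sorted[2] = pr$qqqqqqrp
  sorted[3] = qqqqqqrppr$
  sorted[4] = qqqqqrppr$q
  sorted[5] = qqqqrppr$qq
  sorted[6] = qqqrppr$qqq
  sorted[7] = qqrppr$qqqq
  sorted[8] = qrppr$qqqqq
  sorted[9] = r$qqqqqqrpp
  sorted[10] = rppr$qqqqqq
sorted[9] = r$qqqqqqrpp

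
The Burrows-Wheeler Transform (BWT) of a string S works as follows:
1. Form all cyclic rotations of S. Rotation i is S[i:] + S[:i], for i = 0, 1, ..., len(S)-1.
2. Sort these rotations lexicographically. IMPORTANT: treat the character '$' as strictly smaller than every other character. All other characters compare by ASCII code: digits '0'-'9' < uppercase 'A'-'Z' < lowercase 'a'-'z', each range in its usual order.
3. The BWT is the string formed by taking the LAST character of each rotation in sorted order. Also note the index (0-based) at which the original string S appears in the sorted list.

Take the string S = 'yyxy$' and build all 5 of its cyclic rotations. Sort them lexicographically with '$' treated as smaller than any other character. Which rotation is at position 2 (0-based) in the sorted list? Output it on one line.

All 5 rotations (rotation i = S[i:]+S[:i]):
  rot[0] = yyxy$
  rot[1] = yxy$y
  rot[2] = xy$yy
  rot[3] = y$yyx
  rot[4] = $yyxy
Sorted (with $ < everything):
  sorted[0] = $yyxy
  sorted[1] = xy$yy
  sorted[2] = y$yyx
  sorted[3] = yxy$y
  sorted[4] = yyxy$
sorted[2] = y$yyx

Answer: y$yyx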